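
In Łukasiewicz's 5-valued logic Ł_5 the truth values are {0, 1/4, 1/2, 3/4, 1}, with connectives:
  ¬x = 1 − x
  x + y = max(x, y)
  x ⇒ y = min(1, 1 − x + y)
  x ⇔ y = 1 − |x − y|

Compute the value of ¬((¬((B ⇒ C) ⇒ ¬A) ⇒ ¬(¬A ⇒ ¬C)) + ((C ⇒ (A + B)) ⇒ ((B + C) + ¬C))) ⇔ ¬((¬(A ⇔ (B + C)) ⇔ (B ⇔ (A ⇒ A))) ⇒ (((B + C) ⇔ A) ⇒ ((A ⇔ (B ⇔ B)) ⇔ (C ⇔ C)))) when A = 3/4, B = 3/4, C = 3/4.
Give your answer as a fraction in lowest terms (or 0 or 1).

3/4

B ⇒ C = 3/4 ⇒ 3/4 = 1
¬A = ¬3/4 = 1/4
(B ⇒ C) ⇒ ¬A = 1 ⇒ 1/4 = 1/4
¬((B ⇒ C) ⇒ ¬A) = ¬1/4 = 3/4
¬A = ¬3/4 = 1/4
¬C = ¬3/4 = 1/4
¬A ⇒ ¬C = 1/4 ⇒ 1/4 = 1
¬(¬A ⇒ ¬C) = ¬1 = 0
¬((B ⇒ C) ⇒ ¬A) ⇒ ¬(¬A ⇒ ¬C) = 3/4 ⇒ 0 = 1/4
A + B = 3/4 + 3/4 = 3/4
C ⇒ (A + B) = 3/4 ⇒ 3/4 = 1
B + C = 3/4 + 3/4 = 3/4
¬C = ¬3/4 = 1/4
(B + C) + ¬C = 3/4 + 1/4 = 3/4
(C ⇒ (A + B)) ⇒ ((B + C) + ¬C) = 1 ⇒ 3/4 = 3/4
(¬((B ⇒ C) ⇒ ¬A) ⇒ ¬(¬A ⇒ ¬C)) + ((C ⇒ (A + B)) ⇒ ((B + C) + ¬C)) = 1/4 + 3/4 = 3/4
¬((¬((B ⇒ C) ⇒ ¬A) ⇒ ¬(¬A ⇒ ¬C)) + ((C ⇒ (A + B)) ⇒ ((B + C) + ¬C))) = ¬3/4 = 1/4
B + C = 3/4 + 3/4 = 3/4
A ⇔ (B + C) = 3/4 ⇔ 3/4 = 1
¬(A ⇔ (B + C)) = ¬1 = 0
A ⇒ A = 3/4 ⇒ 3/4 = 1
B ⇔ (A ⇒ A) = 3/4 ⇔ 1 = 3/4
¬(A ⇔ (B + C)) ⇔ (B ⇔ (A ⇒ A)) = 0 ⇔ 3/4 = 1/4
B + C = 3/4 + 3/4 = 3/4
(B + C) ⇔ A = 3/4 ⇔ 3/4 = 1
B ⇔ B = 3/4 ⇔ 3/4 = 1
A ⇔ (B ⇔ B) = 3/4 ⇔ 1 = 3/4
C ⇔ C = 3/4 ⇔ 3/4 = 1
(A ⇔ (B ⇔ B)) ⇔ (C ⇔ C) = 3/4 ⇔ 1 = 3/4
((B + C) ⇔ A) ⇒ ((A ⇔ (B ⇔ B)) ⇔ (C ⇔ C)) = 1 ⇒ 3/4 = 3/4
(¬(A ⇔ (B + C)) ⇔ (B ⇔ (A ⇒ A))) ⇒ (((B + C) ⇔ A) ⇒ ((A ⇔ (B ⇔ B)) ⇔ (C ⇔ C))) = 1/4 ⇒ 3/4 = 1
¬((¬(A ⇔ (B + C)) ⇔ (B ⇔ (A ⇒ A))) ⇒ (((B + C) ⇔ A) ⇒ ((A ⇔ (B ⇔ B)) ⇔ (C ⇔ C)))) = ¬1 = 0
¬((¬((B ⇒ C) ⇒ ¬A) ⇒ ¬(¬A ⇒ ¬C)) + ((C ⇒ (A + B)) ⇒ ((B + C) + ¬C))) ⇔ ¬((¬(A ⇔ (B + C)) ⇔ (B ⇔ (A ⇒ A))) ⇒ (((B + C) ⇔ A) ⇒ ((A ⇔ (B ⇔ B)) ⇔ (C ⇔ C)))) = 1/4 ⇔ 0 = 3/4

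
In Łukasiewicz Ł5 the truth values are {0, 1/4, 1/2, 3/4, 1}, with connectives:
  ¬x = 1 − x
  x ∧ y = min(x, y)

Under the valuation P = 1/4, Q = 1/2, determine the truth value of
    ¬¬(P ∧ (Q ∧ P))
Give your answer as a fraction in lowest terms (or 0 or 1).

Q ∧ P = 1/2 ∧ 1/4 = 1/4
P ∧ (Q ∧ P) = 1/4 ∧ 1/4 = 1/4
¬(P ∧ (Q ∧ P)) = ¬1/4 = 3/4
¬¬(P ∧ (Q ∧ P)) = ¬3/4 = 1/4

1/4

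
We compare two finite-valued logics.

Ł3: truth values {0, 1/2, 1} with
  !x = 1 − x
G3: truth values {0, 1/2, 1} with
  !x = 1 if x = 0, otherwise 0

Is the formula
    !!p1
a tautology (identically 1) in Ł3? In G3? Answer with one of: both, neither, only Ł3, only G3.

In Ł3: at p1 = 0 the value is 0 — not a tautology.
In G3: at p1 = 0 the value is 0 — not a tautology.

neither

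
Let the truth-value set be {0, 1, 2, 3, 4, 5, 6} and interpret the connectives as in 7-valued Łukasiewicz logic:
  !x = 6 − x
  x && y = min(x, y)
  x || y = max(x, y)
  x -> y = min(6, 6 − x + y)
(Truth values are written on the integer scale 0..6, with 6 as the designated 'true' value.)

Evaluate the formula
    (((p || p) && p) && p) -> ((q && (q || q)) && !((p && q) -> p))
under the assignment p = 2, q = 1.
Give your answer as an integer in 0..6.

4

p || p = 2 || 2 = 2
(p || p) && p = 2 && 2 = 2
((p || p) && p) && p = 2 && 2 = 2
q || q = 1 || 1 = 1
q && (q || q) = 1 && 1 = 1
p && q = 2 && 1 = 1
(p && q) -> p = 1 -> 2 = 6
!((p && q) -> p) = !6 = 0
(q && (q || q)) && !((p && q) -> p) = 1 && 0 = 0
(((p || p) && p) && p) -> ((q && (q || q)) && !((p && q) -> p)) = 2 -> 0 = 4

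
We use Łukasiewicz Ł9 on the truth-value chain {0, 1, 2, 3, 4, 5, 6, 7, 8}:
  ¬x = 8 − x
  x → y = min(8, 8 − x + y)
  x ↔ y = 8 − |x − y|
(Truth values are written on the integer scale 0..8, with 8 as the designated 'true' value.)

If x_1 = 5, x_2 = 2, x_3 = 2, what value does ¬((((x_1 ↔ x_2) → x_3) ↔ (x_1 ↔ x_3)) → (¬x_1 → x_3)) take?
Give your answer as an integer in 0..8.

x_1 ↔ x_2 = 5 ↔ 2 = 5
(x_1 ↔ x_2) → x_3 = 5 → 2 = 5
x_1 ↔ x_3 = 5 ↔ 2 = 5
((x_1 ↔ x_2) → x_3) ↔ (x_1 ↔ x_3) = 5 ↔ 5 = 8
¬x_1 = ¬5 = 3
¬x_1 → x_3 = 3 → 2 = 7
(((x_1 ↔ x_2) → x_3) ↔ (x_1 ↔ x_3)) → (¬x_1 → x_3) = 8 → 7 = 7
¬((((x_1 ↔ x_2) → x_3) ↔ (x_1 ↔ x_3)) → (¬x_1 → x_3)) = ¬7 = 1

1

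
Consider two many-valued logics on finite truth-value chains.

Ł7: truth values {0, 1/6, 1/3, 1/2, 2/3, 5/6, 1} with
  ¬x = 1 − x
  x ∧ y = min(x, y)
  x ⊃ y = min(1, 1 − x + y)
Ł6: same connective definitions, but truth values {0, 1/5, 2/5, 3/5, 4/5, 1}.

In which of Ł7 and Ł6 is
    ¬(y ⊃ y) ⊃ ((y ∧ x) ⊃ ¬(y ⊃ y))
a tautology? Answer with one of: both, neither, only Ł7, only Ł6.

both

In Ł7: every assignment gives 1 — tautology.
In Ł6: every assignment gives 1 — tautology.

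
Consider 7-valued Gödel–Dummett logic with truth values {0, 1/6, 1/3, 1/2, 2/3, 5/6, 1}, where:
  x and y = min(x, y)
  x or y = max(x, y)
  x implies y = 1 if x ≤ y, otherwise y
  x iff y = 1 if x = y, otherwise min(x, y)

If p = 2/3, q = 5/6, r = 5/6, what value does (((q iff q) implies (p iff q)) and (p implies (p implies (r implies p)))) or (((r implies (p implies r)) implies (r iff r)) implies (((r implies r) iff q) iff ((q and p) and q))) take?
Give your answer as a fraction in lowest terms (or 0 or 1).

2/3

q iff q = 5/6 iff 5/6 = 1
p iff q = 2/3 iff 5/6 = 2/3
(q iff q) implies (p iff q) = 1 implies 2/3 = 2/3
r implies p = 5/6 implies 2/3 = 2/3
p implies (r implies p) = 2/3 implies 2/3 = 1
p implies (p implies (r implies p)) = 2/3 implies 1 = 1
((q iff q) implies (p iff q)) and (p implies (p implies (r implies p))) = 2/3 and 1 = 2/3
p implies r = 2/3 implies 5/6 = 1
r implies (p implies r) = 5/6 implies 1 = 1
r iff r = 5/6 iff 5/6 = 1
(r implies (p implies r)) implies (r iff r) = 1 implies 1 = 1
r implies r = 5/6 implies 5/6 = 1
(r implies r) iff q = 1 iff 5/6 = 5/6
q and p = 5/6 and 2/3 = 2/3
(q and p) and q = 2/3 and 5/6 = 2/3
((r implies r) iff q) iff ((q and p) and q) = 5/6 iff 2/3 = 2/3
((r implies (p implies r)) implies (r iff r)) implies (((r implies r) iff q) iff ((q and p) and q)) = 1 implies 2/3 = 2/3
(((q iff q) implies (p iff q)) and (p implies (p implies (r implies p)))) or (((r implies (p implies r)) implies (r iff r)) implies (((r implies r) iff q) iff ((q and p) and q))) = 2/3 or 2/3 = 2/3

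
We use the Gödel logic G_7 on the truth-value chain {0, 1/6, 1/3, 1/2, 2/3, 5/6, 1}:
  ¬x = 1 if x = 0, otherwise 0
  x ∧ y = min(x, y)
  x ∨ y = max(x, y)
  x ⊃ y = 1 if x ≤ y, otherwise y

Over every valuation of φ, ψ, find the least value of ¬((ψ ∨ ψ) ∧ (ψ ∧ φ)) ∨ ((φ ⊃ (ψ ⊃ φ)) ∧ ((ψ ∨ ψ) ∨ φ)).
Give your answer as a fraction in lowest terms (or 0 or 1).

1/6

Take φ = 1/6, ψ = 1/6:
ψ ∨ ψ = 1/6 ∨ 1/6 = 1/6
ψ ∧ φ = 1/6 ∧ 1/6 = 1/6
(ψ ∨ ψ) ∧ (ψ ∧ φ) = 1/6 ∧ 1/6 = 1/6
¬((ψ ∨ ψ) ∧ (ψ ∧ φ)) = ¬1/6 = 0
ψ ⊃ φ = 1/6 ⊃ 1/6 = 1
φ ⊃ (ψ ⊃ φ) = 1/6 ⊃ 1 = 1
ψ ∨ ψ = 1/6 ∨ 1/6 = 1/6
(ψ ∨ ψ) ∨ φ = 1/6 ∨ 1/6 = 1/6
(φ ⊃ (ψ ⊃ φ)) ∧ ((ψ ∨ ψ) ∨ φ) = 1 ∧ 1/6 = 1/6
¬((ψ ∨ ψ) ∧ (ψ ∧ φ)) ∨ ((φ ⊃ (ψ ⊃ φ)) ∧ ((ψ ∨ ψ) ∨ φ)) = 0 ∨ 1/6 = 1/6
No assignment yields a value below 1/6, so this is the minimum.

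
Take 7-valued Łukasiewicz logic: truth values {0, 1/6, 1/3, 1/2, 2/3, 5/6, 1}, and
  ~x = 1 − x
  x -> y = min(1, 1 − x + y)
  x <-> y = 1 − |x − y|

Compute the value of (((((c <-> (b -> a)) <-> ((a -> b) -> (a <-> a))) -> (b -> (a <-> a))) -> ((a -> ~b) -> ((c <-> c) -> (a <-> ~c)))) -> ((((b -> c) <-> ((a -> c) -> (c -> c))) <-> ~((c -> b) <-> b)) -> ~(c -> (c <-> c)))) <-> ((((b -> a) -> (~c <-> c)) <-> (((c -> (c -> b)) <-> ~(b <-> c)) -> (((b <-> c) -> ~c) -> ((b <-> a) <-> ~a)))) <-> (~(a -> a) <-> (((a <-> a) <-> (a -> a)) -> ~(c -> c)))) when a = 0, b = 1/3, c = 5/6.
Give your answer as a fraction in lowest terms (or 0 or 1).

2/3

b -> a = 1/3 -> 0 = 2/3
c <-> (b -> a) = 5/6 <-> 2/3 = 5/6
a -> b = 0 -> 1/3 = 1
a <-> a = 0 <-> 0 = 1
(a -> b) -> (a <-> a) = 1 -> 1 = 1
(c <-> (b -> a)) <-> ((a -> b) -> (a <-> a)) = 5/6 <-> 1 = 5/6
a <-> a = 0 <-> 0 = 1
b -> (a <-> a) = 1/3 -> 1 = 1
((c <-> (b -> a)) <-> ((a -> b) -> (a <-> a))) -> (b -> (a <-> a)) = 5/6 -> 1 = 1
~b = ~1/3 = 2/3
a -> ~b = 0 -> 2/3 = 1
c <-> c = 5/6 <-> 5/6 = 1
~c = ~5/6 = 1/6
a <-> ~c = 0 <-> 1/6 = 5/6
(c <-> c) -> (a <-> ~c) = 1 -> 5/6 = 5/6
(a -> ~b) -> ((c <-> c) -> (a <-> ~c)) = 1 -> 5/6 = 5/6
(((c <-> (b -> a)) <-> ((a -> b) -> (a <-> a))) -> (b -> (a <-> a))) -> ((a -> ~b) -> ((c <-> c) -> (a <-> ~c))) = 1 -> 5/6 = 5/6
b -> c = 1/3 -> 5/6 = 1
a -> c = 0 -> 5/6 = 1
c -> c = 5/6 -> 5/6 = 1
(a -> c) -> (c -> c) = 1 -> 1 = 1
(b -> c) <-> ((a -> c) -> (c -> c)) = 1 <-> 1 = 1
c -> b = 5/6 -> 1/3 = 1/2
(c -> b) <-> b = 1/2 <-> 1/3 = 5/6
~((c -> b) <-> b) = ~5/6 = 1/6
((b -> c) <-> ((a -> c) -> (c -> c))) <-> ~((c -> b) <-> b) = 1 <-> 1/6 = 1/6
c <-> c = 5/6 <-> 5/6 = 1
c -> (c <-> c) = 5/6 -> 1 = 1
~(c -> (c <-> c)) = ~1 = 0
(((b -> c) <-> ((a -> c) -> (c -> c))) <-> ~((c -> b) <-> b)) -> ~(c -> (c <-> c)) = 1/6 -> 0 = 5/6
((((c <-> (b -> a)) <-> ((a -> b) -> (a <-> a))) -> (b -> (a <-> a))) -> ((a -> ~b) -> ((c <-> c) -> (a <-> ~c)))) -> ((((b -> c) <-> ((a -> c) -> (c -> c))) <-> ~((c -> b) <-> b)) -> ~(c -> (c <-> c))) = 5/6 -> 5/6 = 1
b -> a = 1/3 -> 0 = 2/3
~c = ~5/6 = 1/6
~c <-> c = 1/6 <-> 5/6 = 1/3
(b -> a) -> (~c <-> c) = 2/3 -> 1/3 = 2/3
c -> b = 5/6 -> 1/3 = 1/2
c -> (c -> b) = 5/6 -> 1/2 = 2/3
b <-> c = 1/3 <-> 5/6 = 1/2
~(b <-> c) = ~1/2 = 1/2
(c -> (c -> b)) <-> ~(b <-> c) = 2/3 <-> 1/2 = 5/6
b <-> c = 1/3 <-> 5/6 = 1/2
~c = ~5/6 = 1/6
(b <-> c) -> ~c = 1/2 -> 1/6 = 2/3
b <-> a = 1/3 <-> 0 = 2/3
~a = ~0 = 1
(b <-> a) <-> ~a = 2/3 <-> 1 = 2/3
((b <-> c) -> ~c) -> ((b <-> a) <-> ~a) = 2/3 -> 2/3 = 1
((c -> (c -> b)) <-> ~(b <-> c)) -> (((b <-> c) -> ~c) -> ((b <-> a) <-> ~a)) = 5/6 -> 1 = 1
((b -> a) -> (~c <-> c)) <-> (((c -> (c -> b)) <-> ~(b <-> c)) -> (((b <-> c) -> ~c) -> ((b <-> a) <-> ~a))) = 2/3 <-> 1 = 2/3
a -> a = 0 -> 0 = 1
~(a -> a) = ~1 = 0
a <-> a = 0 <-> 0 = 1
a -> a = 0 -> 0 = 1
(a <-> a) <-> (a -> a) = 1 <-> 1 = 1
c -> c = 5/6 -> 5/6 = 1
~(c -> c) = ~1 = 0
((a <-> a) <-> (a -> a)) -> ~(c -> c) = 1 -> 0 = 0
~(a -> a) <-> (((a <-> a) <-> (a -> a)) -> ~(c -> c)) = 0 <-> 0 = 1
(((b -> a) -> (~c <-> c)) <-> (((c -> (c -> b)) <-> ~(b <-> c)) -> (((b <-> c) -> ~c) -> ((b <-> a) <-> ~a)))) <-> (~(a -> a) <-> (((a <-> a) <-> (a -> a)) -> ~(c -> c))) = 2/3 <-> 1 = 2/3
(((((c <-> (b -> a)) <-> ((a -> b) -> (a <-> a))) -> (b -> (a <-> a))) -> ((a -> ~b) -> ((c <-> c) -> (a <-> ~c)))) -> ((((b -> c) <-> ((a -> c) -> (c -> c))) <-> ~((c -> b) <-> b)) -> ~(c -> (c <-> c)))) <-> ((((b -> a) -> (~c <-> c)) <-> (((c -> (c -> b)) <-> ~(b <-> c)) -> (((b <-> c) -> ~c) -> ((b <-> a) <-> ~a)))) <-> (~(a -> a) <-> (((a <-> a) <-> (a -> a)) -> ~(c -> c)))) = 1 <-> 2/3 = 2/3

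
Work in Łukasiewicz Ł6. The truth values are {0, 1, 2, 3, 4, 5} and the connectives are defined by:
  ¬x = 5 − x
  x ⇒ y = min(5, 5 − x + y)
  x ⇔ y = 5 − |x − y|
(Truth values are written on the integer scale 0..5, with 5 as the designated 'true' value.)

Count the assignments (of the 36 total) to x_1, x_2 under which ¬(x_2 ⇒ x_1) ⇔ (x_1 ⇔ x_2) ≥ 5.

1

value 5: 1 assignment (counts)
value 4: 9 assignments
value 3: 3 assignments
value 2: 11 assignments
value 1: 5 assignments
value 0: 7 assignments
So 1 of the 36 assignments meets the threshold.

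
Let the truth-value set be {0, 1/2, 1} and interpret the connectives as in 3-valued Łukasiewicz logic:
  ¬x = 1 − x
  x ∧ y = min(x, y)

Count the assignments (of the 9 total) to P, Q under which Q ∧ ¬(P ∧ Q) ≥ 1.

1

P = 0, Q = 0 ↦ 0  <
P = 0, Q = 1/2 ↦ 1/2  <
P = 0, Q = 1 ↦ 1  ≥
P = 1/2, Q = 0 ↦ 0  <
P = 1/2, Q = 1/2 ↦ 1/2  <
P = 1/2, Q = 1 ↦ 1/2  <
P = 1, Q = 0 ↦ 0  <
P = 1, Q = 1/2 ↦ 1/2  <
P = 1, Q = 1 ↦ 0  <
So 1 of the 9 assignments meets the threshold.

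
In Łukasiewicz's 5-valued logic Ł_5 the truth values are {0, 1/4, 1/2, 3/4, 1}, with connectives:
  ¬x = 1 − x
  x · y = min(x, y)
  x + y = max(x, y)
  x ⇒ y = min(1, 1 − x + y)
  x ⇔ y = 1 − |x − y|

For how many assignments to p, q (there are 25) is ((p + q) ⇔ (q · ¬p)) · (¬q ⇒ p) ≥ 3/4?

value 1: 3 assignments (counts)
value 3/4: 5 assignments (counts)
value 1/2: 7 assignments
value 1/4: 4 assignments
value 0: 6 assignments
So 8 of the 25 assignments meet the threshold.

8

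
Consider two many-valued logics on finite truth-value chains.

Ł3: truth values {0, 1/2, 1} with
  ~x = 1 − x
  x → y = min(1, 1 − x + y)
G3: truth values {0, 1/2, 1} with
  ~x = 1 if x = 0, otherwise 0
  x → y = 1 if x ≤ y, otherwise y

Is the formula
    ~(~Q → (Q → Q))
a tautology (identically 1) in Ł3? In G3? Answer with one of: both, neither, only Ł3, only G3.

neither

In Ł3: at Q = 0 the value is 0 — not a tautology.
In G3: at Q = 0 the value is 0 — not a tautology.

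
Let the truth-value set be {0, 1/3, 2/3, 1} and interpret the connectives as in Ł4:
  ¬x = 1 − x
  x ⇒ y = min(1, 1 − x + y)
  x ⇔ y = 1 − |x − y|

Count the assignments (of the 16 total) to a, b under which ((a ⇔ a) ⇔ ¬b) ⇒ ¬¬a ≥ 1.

a = 0, b = 0 ↦ 0  <
a = 0, b = 1/3 ↦ 1/3  <
a = 0, b = 2/3 ↦ 2/3  <
a = 0, b = 1 ↦ 1  ≥
a = 1/3, b = 0 ↦ 1/3  <
a = 1/3, b = 1/3 ↦ 2/3  <
a = 1/3, b = 2/3 ↦ 1  ≥
a = 1/3, b = 1 ↦ 1  ≥
a = 2/3, b = 0 ↦ 2/3  <
a = 2/3, b = 1/3 ↦ 1  ≥
a = 2/3, b = 2/3 ↦ 1  ≥
a = 2/3, b = 1 ↦ 1  ≥
a = 1, b = 0 ↦ 1  ≥
a = 1, b = 1/3 ↦ 1  ≥
a = 1, b = 2/3 ↦ 1  ≥
a = 1, b = 1 ↦ 1  ≥
So 10 of the 16 assignments meet the threshold.

10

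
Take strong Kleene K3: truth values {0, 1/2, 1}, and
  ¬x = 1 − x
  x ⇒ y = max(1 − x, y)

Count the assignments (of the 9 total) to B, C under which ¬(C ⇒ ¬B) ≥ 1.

B = 0, C = 0 ↦ 0  <
B = 0, C = 1/2 ↦ 0  <
B = 0, C = 1 ↦ 0  <
B = 1/2, C = 0 ↦ 0  <
B = 1/2, C = 1/2 ↦ 1/2  <
B = 1/2, C = 1 ↦ 1/2  <
B = 1, C = 0 ↦ 0  <
B = 1, C = 1/2 ↦ 1/2  <
B = 1, C = 1 ↦ 1  ≥
So 1 of the 9 assignments meets the threshold.

1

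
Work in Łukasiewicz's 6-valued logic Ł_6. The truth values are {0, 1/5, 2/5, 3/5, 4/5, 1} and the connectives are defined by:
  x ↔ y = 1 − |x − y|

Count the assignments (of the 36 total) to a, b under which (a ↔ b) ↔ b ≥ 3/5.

value 1: 8 assignments (counts)
value 4/5: 10 assignments (counts)
value 3/5: 7 assignments (counts)
value 2/5: 6 assignments
value 1/5: 3 assignments
value 0: 2 assignments
So 25 of the 36 assignments meet the threshold.

25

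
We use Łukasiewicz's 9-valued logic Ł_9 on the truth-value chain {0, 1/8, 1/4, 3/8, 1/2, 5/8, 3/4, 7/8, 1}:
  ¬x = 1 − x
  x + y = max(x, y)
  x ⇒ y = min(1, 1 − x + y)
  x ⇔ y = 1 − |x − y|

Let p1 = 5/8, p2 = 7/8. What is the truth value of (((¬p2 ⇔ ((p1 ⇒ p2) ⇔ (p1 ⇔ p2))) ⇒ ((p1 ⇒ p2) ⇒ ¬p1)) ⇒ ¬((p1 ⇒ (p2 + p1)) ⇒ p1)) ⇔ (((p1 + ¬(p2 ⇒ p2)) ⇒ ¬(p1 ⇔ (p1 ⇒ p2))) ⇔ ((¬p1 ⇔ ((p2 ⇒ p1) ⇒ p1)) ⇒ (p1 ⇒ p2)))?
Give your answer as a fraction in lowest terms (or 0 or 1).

5/8

¬p2 = ¬7/8 = 1/8
p1 ⇒ p2 = 5/8 ⇒ 7/8 = 1
p1 ⇔ p2 = 5/8 ⇔ 7/8 = 3/4
(p1 ⇒ p2) ⇔ (p1 ⇔ p2) = 1 ⇔ 3/4 = 3/4
¬p2 ⇔ ((p1 ⇒ p2) ⇔ (p1 ⇔ p2)) = 1/8 ⇔ 3/4 = 3/8
p1 ⇒ p2 = 5/8 ⇒ 7/8 = 1
¬p1 = ¬5/8 = 3/8
(p1 ⇒ p2) ⇒ ¬p1 = 1 ⇒ 3/8 = 3/8
(¬p2 ⇔ ((p1 ⇒ p2) ⇔ (p1 ⇔ p2))) ⇒ ((p1 ⇒ p2) ⇒ ¬p1) = 3/8 ⇒ 3/8 = 1
p2 + p1 = 7/8 + 5/8 = 7/8
p1 ⇒ (p2 + p1) = 5/8 ⇒ 7/8 = 1
(p1 ⇒ (p2 + p1)) ⇒ p1 = 1 ⇒ 5/8 = 5/8
¬((p1 ⇒ (p2 + p1)) ⇒ p1) = ¬5/8 = 3/8
((¬p2 ⇔ ((p1 ⇒ p2) ⇔ (p1 ⇔ p2))) ⇒ ((p1 ⇒ p2) ⇒ ¬p1)) ⇒ ¬((p1 ⇒ (p2 + p1)) ⇒ p1) = 1 ⇒ 3/8 = 3/8
p2 ⇒ p2 = 7/8 ⇒ 7/8 = 1
¬(p2 ⇒ p2) = ¬1 = 0
p1 + ¬(p2 ⇒ p2) = 5/8 + 0 = 5/8
p1 ⇒ p2 = 5/8 ⇒ 7/8 = 1
p1 ⇔ (p1 ⇒ p2) = 5/8 ⇔ 1 = 5/8
¬(p1 ⇔ (p1 ⇒ p2)) = ¬5/8 = 3/8
(p1 + ¬(p2 ⇒ p2)) ⇒ ¬(p1 ⇔ (p1 ⇒ p2)) = 5/8 ⇒ 3/8 = 3/4
¬p1 = ¬5/8 = 3/8
p2 ⇒ p1 = 7/8 ⇒ 5/8 = 3/4
(p2 ⇒ p1) ⇒ p1 = 3/4 ⇒ 5/8 = 7/8
¬p1 ⇔ ((p2 ⇒ p1) ⇒ p1) = 3/8 ⇔ 7/8 = 1/2
p1 ⇒ p2 = 5/8 ⇒ 7/8 = 1
(¬p1 ⇔ ((p2 ⇒ p1) ⇒ p1)) ⇒ (p1 ⇒ p2) = 1/2 ⇒ 1 = 1
((p1 + ¬(p2 ⇒ p2)) ⇒ ¬(p1 ⇔ (p1 ⇒ p2))) ⇔ ((¬p1 ⇔ ((p2 ⇒ p1) ⇒ p1)) ⇒ (p1 ⇒ p2)) = 3/4 ⇔ 1 = 3/4
(((¬p2 ⇔ ((p1 ⇒ p2) ⇔ (p1 ⇔ p2))) ⇒ ((p1 ⇒ p2) ⇒ ¬p1)) ⇒ ¬((p1 ⇒ (p2 + p1)) ⇒ p1)) ⇔ (((p1 + ¬(p2 ⇒ p2)) ⇒ ¬(p1 ⇔ (p1 ⇒ p2))) ⇔ ((¬p1 ⇔ ((p2 ⇒ p1) ⇒ p1)) ⇒ (p1 ⇒ p2))) = 3/8 ⇔ 3/4 = 5/8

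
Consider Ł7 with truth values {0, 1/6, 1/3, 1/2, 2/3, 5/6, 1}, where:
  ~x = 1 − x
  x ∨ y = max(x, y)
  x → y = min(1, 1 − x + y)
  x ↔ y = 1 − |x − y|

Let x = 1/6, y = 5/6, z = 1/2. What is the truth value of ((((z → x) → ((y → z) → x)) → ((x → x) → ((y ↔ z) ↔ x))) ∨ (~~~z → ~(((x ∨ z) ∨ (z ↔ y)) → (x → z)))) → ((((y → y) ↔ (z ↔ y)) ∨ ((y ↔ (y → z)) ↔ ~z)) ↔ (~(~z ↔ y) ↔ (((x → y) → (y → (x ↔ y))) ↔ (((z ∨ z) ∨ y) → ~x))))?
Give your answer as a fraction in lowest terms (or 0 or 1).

1

z → x = 1/2 → 1/6 = 2/3
y → z = 5/6 → 1/2 = 2/3
(y → z) → x = 2/3 → 1/6 = 1/2
(z → x) → ((y → z) → x) = 2/3 → 1/2 = 5/6
x → x = 1/6 → 1/6 = 1
y ↔ z = 5/6 ↔ 1/2 = 2/3
(y ↔ z) ↔ x = 2/3 ↔ 1/6 = 1/2
(x → x) → ((y ↔ z) ↔ x) = 1 → 1/2 = 1/2
((z → x) → ((y → z) → x)) → ((x → x) → ((y ↔ z) ↔ x)) = 5/6 → 1/2 = 2/3
~z = ~1/2 = 1/2
~~z = ~1/2 = 1/2
~~~z = ~1/2 = 1/2
x ∨ z = 1/6 ∨ 1/2 = 1/2
z ↔ y = 1/2 ↔ 5/6 = 2/3
(x ∨ z) ∨ (z ↔ y) = 1/2 ∨ 2/3 = 2/3
x → z = 1/6 → 1/2 = 1
((x ∨ z) ∨ (z ↔ y)) → (x → z) = 2/3 → 1 = 1
~(((x ∨ z) ∨ (z ↔ y)) → (x → z)) = ~1 = 0
~~~z → ~(((x ∨ z) ∨ (z ↔ y)) → (x → z)) = 1/2 → 0 = 1/2
(((z → x) → ((y → z) → x)) → ((x → x) → ((y ↔ z) ↔ x))) ∨ (~~~z → ~(((x ∨ z) ∨ (z ↔ y)) → (x → z))) = 2/3 ∨ 1/2 = 2/3
y → y = 5/6 → 5/6 = 1
z ↔ y = 1/2 ↔ 5/6 = 2/3
(y → y) ↔ (z ↔ y) = 1 ↔ 2/3 = 2/3
y → z = 5/6 → 1/2 = 2/3
y ↔ (y → z) = 5/6 ↔ 2/3 = 5/6
~z = ~1/2 = 1/2
(y ↔ (y → z)) ↔ ~z = 5/6 ↔ 1/2 = 2/3
((y → y) ↔ (z ↔ y)) ∨ ((y ↔ (y → z)) ↔ ~z) = 2/3 ∨ 2/3 = 2/3
~z = ~1/2 = 1/2
~z ↔ y = 1/2 ↔ 5/6 = 2/3
~(~z ↔ y) = ~2/3 = 1/3
x → y = 1/6 → 5/6 = 1
x ↔ y = 1/6 ↔ 5/6 = 1/3
y → (x ↔ y) = 5/6 → 1/3 = 1/2
(x → y) → (y → (x ↔ y)) = 1 → 1/2 = 1/2
z ∨ z = 1/2 ∨ 1/2 = 1/2
(z ∨ z) ∨ y = 1/2 ∨ 5/6 = 5/6
~x = ~1/6 = 5/6
((z ∨ z) ∨ y) → ~x = 5/6 → 5/6 = 1
((x → y) → (y → (x ↔ y))) ↔ (((z ∨ z) ∨ y) → ~x) = 1/2 ↔ 1 = 1/2
~(~z ↔ y) ↔ (((x → y) → (y → (x ↔ y))) ↔ (((z ∨ z) ∨ y) → ~x)) = 1/3 ↔ 1/2 = 5/6
(((y → y) ↔ (z ↔ y)) ∨ ((y ↔ (y → z)) ↔ ~z)) ↔ (~(~z ↔ y) ↔ (((x → y) → (y → (x ↔ y))) ↔ (((z ∨ z) ∨ y) → ~x))) = 2/3 ↔ 5/6 = 5/6
((((z → x) → ((y → z) → x)) → ((x → x) → ((y ↔ z) ↔ x))) ∨ (~~~z → ~(((x ∨ z) ∨ (z ↔ y)) → (x → z)))) → ((((y → y) ↔ (z ↔ y)) ∨ ((y ↔ (y → z)) ↔ ~z)) ↔ (~(~z ↔ y) ↔ (((x → y) → (y → (x ↔ y))) ↔ (((z ∨ z) ∨ y) → ~x)))) = 2/3 → 5/6 = 1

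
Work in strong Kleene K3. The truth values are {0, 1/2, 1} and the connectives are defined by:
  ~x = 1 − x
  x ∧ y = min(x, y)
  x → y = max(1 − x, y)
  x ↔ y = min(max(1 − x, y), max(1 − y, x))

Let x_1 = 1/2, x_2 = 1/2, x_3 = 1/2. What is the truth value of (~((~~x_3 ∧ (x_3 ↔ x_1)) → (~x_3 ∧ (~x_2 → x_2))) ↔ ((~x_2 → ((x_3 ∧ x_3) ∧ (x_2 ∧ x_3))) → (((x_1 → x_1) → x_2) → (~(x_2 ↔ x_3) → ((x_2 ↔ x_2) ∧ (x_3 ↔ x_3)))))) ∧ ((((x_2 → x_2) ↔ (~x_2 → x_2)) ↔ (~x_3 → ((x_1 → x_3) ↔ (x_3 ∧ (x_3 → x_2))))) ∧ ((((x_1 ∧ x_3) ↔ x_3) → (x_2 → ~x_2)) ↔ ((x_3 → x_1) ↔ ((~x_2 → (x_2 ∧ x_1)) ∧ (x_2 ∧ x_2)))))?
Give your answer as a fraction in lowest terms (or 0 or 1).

1/2

~x_3 = ~1/2 = 1/2
~~x_3 = ~1/2 = 1/2
x_3 ↔ x_1 = 1/2 ↔ 1/2 = 1/2
~~x_3 ∧ (x_3 ↔ x_1) = 1/2 ∧ 1/2 = 1/2
~x_3 = ~1/2 = 1/2
~x_2 = ~1/2 = 1/2
~x_2 → x_2 = 1/2 → 1/2 = 1/2
~x_3 ∧ (~x_2 → x_2) = 1/2 ∧ 1/2 = 1/2
(~~x_3 ∧ (x_3 ↔ x_1)) → (~x_3 ∧ (~x_2 → x_2)) = 1/2 → 1/2 = 1/2
~((~~x_3 ∧ (x_3 ↔ x_1)) → (~x_3 ∧ (~x_2 → x_2))) = ~1/2 = 1/2
~x_2 = ~1/2 = 1/2
x_3 ∧ x_3 = 1/2 ∧ 1/2 = 1/2
x_2 ∧ x_3 = 1/2 ∧ 1/2 = 1/2
(x_3 ∧ x_3) ∧ (x_2 ∧ x_3) = 1/2 ∧ 1/2 = 1/2
~x_2 → ((x_3 ∧ x_3) ∧ (x_2 ∧ x_3)) = 1/2 → 1/2 = 1/2
x_1 → x_1 = 1/2 → 1/2 = 1/2
(x_1 → x_1) → x_2 = 1/2 → 1/2 = 1/2
x_2 ↔ x_3 = 1/2 ↔ 1/2 = 1/2
~(x_2 ↔ x_3) = ~1/2 = 1/2
x_2 ↔ x_2 = 1/2 ↔ 1/2 = 1/2
x_3 ↔ x_3 = 1/2 ↔ 1/2 = 1/2
(x_2 ↔ x_2) ∧ (x_3 ↔ x_3) = 1/2 ∧ 1/2 = 1/2
~(x_2 ↔ x_3) → ((x_2 ↔ x_2) ∧ (x_3 ↔ x_3)) = 1/2 → 1/2 = 1/2
((x_1 → x_1) → x_2) → (~(x_2 ↔ x_3) → ((x_2 ↔ x_2) ∧ (x_3 ↔ x_3))) = 1/2 → 1/2 = 1/2
(~x_2 → ((x_3 ∧ x_3) ∧ (x_2 ∧ x_3))) → (((x_1 → x_1) → x_2) → (~(x_2 ↔ x_3) → ((x_2 ↔ x_2) ∧ (x_3 ↔ x_3)))) = 1/2 → 1/2 = 1/2
~((~~x_3 ∧ (x_3 ↔ x_1)) → (~x_3 ∧ (~x_2 → x_2))) ↔ ((~x_2 → ((x_3 ∧ x_3) ∧ (x_2 ∧ x_3))) → (((x_1 → x_1) → x_2) → (~(x_2 ↔ x_3) → ((x_2 ↔ x_2) ∧ (x_3 ↔ x_3))))) = 1/2 ↔ 1/2 = 1/2
x_2 → x_2 = 1/2 → 1/2 = 1/2
~x_2 = ~1/2 = 1/2
~x_2 → x_2 = 1/2 → 1/2 = 1/2
(x_2 → x_2) ↔ (~x_2 → x_2) = 1/2 ↔ 1/2 = 1/2
~x_3 = ~1/2 = 1/2
x_1 → x_3 = 1/2 → 1/2 = 1/2
x_3 → x_2 = 1/2 → 1/2 = 1/2
x_3 ∧ (x_3 → x_2) = 1/2 ∧ 1/2 = 1/2
(x_1 → x_3) ↔ (x_3 ∧ (x_3 → x_2)) = 1/2 ↔ 1/2 = 1/2
~x_3 → ((x_1 → x_3) ↔ (x_3 ∧ (x_3 → x_2))) = 1/2 → 1/2 = 1/2
((x_2 → x_2) ↔ (~x_2 → x_2)) ↔ (~x_3 → ((x_1 → x_3) ↔ (x_3 ∧ (x_3 → x_2)))) = 1/2 ↔ 1/2 = 1/2
x_1 ∧ x_3 = 1/2 ∧ 1/2 = 1/2
(x_1 ∧ x_3) ↔ x_3 = 1/2 ↔ 1/2 = 1/2
~x_2 = ~1/2 = 1/2
x_2 → ~x_2 = 1/2 → 1/2 = 1/2
((x_1 ∧ x_3) ↔ x_3) → (x_2 → ~x_2) = 1/2 → 1/2 = 1/2
x_3 → x_1 = 1/2 → 1/2 = 1/2
~x_2 = ~1/2 = 1/2
x_2 ∧ x_1 = 1/2 ∧ 1/2 = 1/2
~x_2 → (x_2 ∧ x_1) = 1/2 → 1/2 = 1/2
x_2 ∧ x_2 = 1/2 ∧ 1/2 = 1/2
(~x_2 → (x_2 ∧ x_1)) ∧ (x_2 ∧ x_2) = 1/2 ∧ 1/2 = 1/2
(x_3 → x_1) ↔ ((~x_2 → (x_2 ∧ x_1)) ∧ (x_2 ∧ x_2)) = 1/2 ↔ 1/2 = 1/2
(((x_1 ∧ x_3) ↔ x_3) → (x_2 → ~x_2)) ↔ ((x_3 → x_1) ↔ ((~x_2 → (x_2 ∧ x_1)) ∧ (x_2 ∧ x_2))) = 1/2 ↔ 1/2 = 1/2
(((x_2 → x_2) ↔ (~x_2 → x_2)) ↔ (~x_3 → ((x_1 → x_3) ↔ (x_3 ∧ (x_3 → x_2))))) ∧ ((((x_1 ∧ x_3) ↔ x_3) → (x_2 → ~x_2)) ↔ ((x_3 → x_1) ↔ ((~x_2 → (x_2 ∧ x_1)) ∧ (x_2 ∧ x_2)))) = 1/2 ∧ 1/2 = 1/2
(~((~~x_3 ∧ (x_3 ↔ x_1)) → (~x_3 ∧ (~x_2 → x_2))) ↔ ((~x_2 → ((x_3 ∧ x_3) ∧ (x_2 ∧ x_3))) → (((x_1 → x_1) → x_2) → (~(x_2 ↔ x_3) → ((x_2 ↔ x_2) ∧ (x_3 ↔ x_3)))))) ∧ ((((x_2 → x_2) ↔ (~x_2 → x_2)) ↔ (~x_3 → ((x_1 → x_3) ↔ (x_3 ∧ (x_3 → x_2))))) ∧ ((((x_1 ∧ x_3) ↔ x_3) → (x_2 → ~x_2)) ↔ ((x_3 → x_1) ↔ ((~x_2 → (x_2 ∧ x_1)) ∧ (x_2 ∧ x_2))))) = 1/2 ∧ 1/2 = 1/2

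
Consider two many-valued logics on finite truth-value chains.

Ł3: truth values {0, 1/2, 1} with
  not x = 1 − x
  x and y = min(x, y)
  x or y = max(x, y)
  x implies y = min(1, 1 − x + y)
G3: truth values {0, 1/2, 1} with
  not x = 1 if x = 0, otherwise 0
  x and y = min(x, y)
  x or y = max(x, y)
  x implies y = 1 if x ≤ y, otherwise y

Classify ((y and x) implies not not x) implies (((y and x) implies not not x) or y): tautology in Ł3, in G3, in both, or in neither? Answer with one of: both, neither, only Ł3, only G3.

In Ł3: every assignment gives 1 — tautology.
In G3: every assignment gives 1 — tautology.

both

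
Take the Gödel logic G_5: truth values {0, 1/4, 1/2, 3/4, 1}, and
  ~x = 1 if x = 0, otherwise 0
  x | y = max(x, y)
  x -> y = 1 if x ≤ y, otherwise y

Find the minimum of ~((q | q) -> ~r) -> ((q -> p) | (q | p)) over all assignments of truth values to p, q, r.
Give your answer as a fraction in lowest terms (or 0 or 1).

1/4

Take p = 0, q = 1/4, r = 1/4:
q | q = 1/4 | 1/4 = 1/4
~r = ~1/4 = 0
(q | q) -> ~r = 1/4 -> 0 = 0
~((q | q) -> ~r) = ~0 = 1
q -> p = 1/4 -> 0 = 0
q | p = 1/4 | 0 = 1/4
(q -> p) | (q | p) = 0 | 1/4 = 1/4
~((q | q) -> ~r) -> ((q -> p) | (q | p)) = 1 -> 1/4 = 1/4
No assignment yields a value below 1/4, so this is the minimum.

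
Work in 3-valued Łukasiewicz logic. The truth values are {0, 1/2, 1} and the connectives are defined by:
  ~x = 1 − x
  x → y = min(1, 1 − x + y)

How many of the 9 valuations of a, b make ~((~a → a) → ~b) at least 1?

2

a = 0, b = 0 ↦ 0  <
a = 0, b = 1/2 ↦ 0  <
a = 0, b = 1 ↦ 0  <
a = 1/2, b = 0 ↦ 0  <
a = 1/2, b = 1/2 ↦ 1/2  <
a = 1/2, b = 1 ↦ 1  ≥
a = 1, b = 0 ↦ 0  <
a = 1, b = 1/2 ↦ 1/2  <
a = 1, b = 1 ↦ 1  ≥
So 2 of the 9 assignments meet the threshold.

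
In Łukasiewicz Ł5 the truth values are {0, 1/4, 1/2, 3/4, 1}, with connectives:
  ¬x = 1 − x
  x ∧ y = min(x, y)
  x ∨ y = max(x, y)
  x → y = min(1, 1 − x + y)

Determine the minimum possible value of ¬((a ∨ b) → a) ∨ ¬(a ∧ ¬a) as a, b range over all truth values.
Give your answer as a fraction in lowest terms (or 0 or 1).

Take a = 1/2, b = 0:
a ∨ b = 1/2 ∨ 0 = 1/2
(a ∨ b) → a = 1/2 → 1/2 = 1
¬((a ∨ b) → a) = ¬1 = 0
¬a = ¬1/2 = 1/2
a ∧ ¬a = 1/2 ∧ 1/2 = 1/2
¬(a ∧ ¬a) = ¬1/2 = 1/2
¬((a ∨ b) → a) ∨ ¬(a ∧ ¬a) = 0 ∨ 1/2 = 1/2
No assignment yields a value below 1/2, so this is the minimum.

1/2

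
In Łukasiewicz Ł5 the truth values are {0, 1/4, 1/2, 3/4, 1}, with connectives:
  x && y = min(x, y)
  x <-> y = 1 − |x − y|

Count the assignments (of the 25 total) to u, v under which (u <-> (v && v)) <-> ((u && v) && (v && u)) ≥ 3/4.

16

value 1: 9 assignments (counts)
value 3/4: 7 assignments (counts)
value 1/2: 5 assignments
value 1/4: 3 assignments
value 0: 1 assignment
So 16 of the 25 assignments meet the threshold.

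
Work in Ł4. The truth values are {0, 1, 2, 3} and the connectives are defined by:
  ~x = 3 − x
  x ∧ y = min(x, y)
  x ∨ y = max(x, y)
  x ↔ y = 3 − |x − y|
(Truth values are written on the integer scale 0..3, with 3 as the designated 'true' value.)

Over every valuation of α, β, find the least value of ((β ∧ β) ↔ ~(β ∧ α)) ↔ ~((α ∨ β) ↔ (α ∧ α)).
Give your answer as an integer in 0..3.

1

Take α = 1, β = 1:
β ∧ β = 1 ∧ 1 = 1
β ∧ α = 1 ∧ 1 = 1
~(β ∧ α) = ~1 = 2
(β ∧ β) ↔ ~(β ∧ α) = 1 ↔ 2 = 2
α ∨ β = 1 ∨ 1 = 1
α ∧ α = 1 ∧ 1 = 1
(α ∨ β) ↔ (α ∧ α) = 1 ↔ 1 = 3
~((α ∨ β) ↔ (α ∧ α)) = ~3 = 0
((β ∧ β) ↔ ~(β ∧ α)) ↔ ~((α ∨ β) ↔ (α ∧ α)) = 2 ↔ 0 = 1
No assignment yields a value below 1, so this is the minimum.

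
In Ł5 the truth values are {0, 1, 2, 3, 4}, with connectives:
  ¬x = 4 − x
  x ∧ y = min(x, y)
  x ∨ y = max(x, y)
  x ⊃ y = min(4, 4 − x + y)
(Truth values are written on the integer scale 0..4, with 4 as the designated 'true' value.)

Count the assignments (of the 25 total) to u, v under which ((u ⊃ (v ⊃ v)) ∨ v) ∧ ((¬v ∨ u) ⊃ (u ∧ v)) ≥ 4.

value 4: 9 assignments (counts)
value 3: 4 assignments
value 2: 5 assignments
value 1: 2 assignments
value 0: 5 assignments
So 9 of the 25 assignments meet the threshold.

9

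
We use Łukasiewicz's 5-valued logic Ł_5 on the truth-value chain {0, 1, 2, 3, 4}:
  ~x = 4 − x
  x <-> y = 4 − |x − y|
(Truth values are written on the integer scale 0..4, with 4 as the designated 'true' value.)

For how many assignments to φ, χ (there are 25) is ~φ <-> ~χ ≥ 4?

value 4: 5 assignments (counts)
value 3: 8 assignments
value 2: 6 assignments
value 1: 4 assignments
value 0: 2 assignments
So 5 of the 25 assignments meet the threshold.

5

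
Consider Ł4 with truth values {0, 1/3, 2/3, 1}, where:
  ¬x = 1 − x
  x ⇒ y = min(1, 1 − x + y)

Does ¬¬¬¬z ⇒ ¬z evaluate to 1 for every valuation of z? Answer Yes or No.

No

Counterexample: take z = 2/3.
¬z = ¬2/3 = 1/3
¬¬z = ¬1/3 = 2/3
¬¬¬z = ¬2/3 = 1/3
¬¬¬¬z = ¬1/3 = 2/3
¬z = ¬2/3 = 1/3
¬¬¬¬z ⇒ ¬z = 2/3 ⇒ 1/3 = 2/3
This gives 2/3 ≠ 1.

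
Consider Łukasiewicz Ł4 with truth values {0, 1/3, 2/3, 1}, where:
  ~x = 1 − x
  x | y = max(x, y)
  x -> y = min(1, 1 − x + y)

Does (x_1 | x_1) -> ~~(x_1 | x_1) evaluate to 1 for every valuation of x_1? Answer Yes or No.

x_1 = 0 ↦ 1
x_1 = 1/3 ↦ 1
x_1 = 2/3 ↦ 1
x_1 = 1 ↦ 1
Every assignment gives a value ≥ 1.

Yes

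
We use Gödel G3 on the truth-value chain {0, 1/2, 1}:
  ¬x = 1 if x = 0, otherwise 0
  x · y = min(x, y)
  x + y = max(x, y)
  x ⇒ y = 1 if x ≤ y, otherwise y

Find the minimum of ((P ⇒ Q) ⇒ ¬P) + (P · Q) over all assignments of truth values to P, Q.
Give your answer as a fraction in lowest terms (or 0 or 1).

1/2

Take P = 1/2, Q = 1/2:
P ⇒ Q = 1/2 ⇒ 1/2 = 1
¬P = ¬1/2 = 0
(P ⇒ Q) ⇒ ¬P = 1 ⇒ 0 = 0
P · Q = 1/2 · 1/2 = 1/2
((P ⇒ Q) ⇒ ¬P) + (P · Q) = 0 + 1/2 = 1/2
No assignment yields a value below 1/2, so this is the minimum.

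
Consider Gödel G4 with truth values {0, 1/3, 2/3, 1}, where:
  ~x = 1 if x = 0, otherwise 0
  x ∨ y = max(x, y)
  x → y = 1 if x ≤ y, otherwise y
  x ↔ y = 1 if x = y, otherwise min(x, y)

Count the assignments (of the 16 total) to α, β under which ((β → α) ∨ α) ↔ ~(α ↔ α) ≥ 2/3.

α = 0, β = 0 ↦ 0  <
α = 0, β = 1/3 ↦ 1  ≥
α = 0, β = 2/3 ↦ 1  ≥
α = 0, β = 1 ↦ 1  ≥
α = 1/3, β = 0 ↦ 0  <
α = 1/3, β = 1/3 ↦ 0  <
α = 1/3, β = 2/3 ↦ 0  <
α = 1/3, β = 1 ↦ 0  <
α = 2/3, β = 0 ↦ 0  <
α = 2/3, β = 1/3 ↦ 0  <
α = 2/3, β = 2/3 ↦ 0  <
α = 2/3, β = 1 ↦ 0  <
α = 1, β = 0 ↦ 0  <
α = 1, β = 1/3 ↦ 0  <
α = 1, β = 2/3 ↦ 0  <
α = 1, β = 1 ↦ 0  <
So 3 of the 16 assignments meet the threshold.

3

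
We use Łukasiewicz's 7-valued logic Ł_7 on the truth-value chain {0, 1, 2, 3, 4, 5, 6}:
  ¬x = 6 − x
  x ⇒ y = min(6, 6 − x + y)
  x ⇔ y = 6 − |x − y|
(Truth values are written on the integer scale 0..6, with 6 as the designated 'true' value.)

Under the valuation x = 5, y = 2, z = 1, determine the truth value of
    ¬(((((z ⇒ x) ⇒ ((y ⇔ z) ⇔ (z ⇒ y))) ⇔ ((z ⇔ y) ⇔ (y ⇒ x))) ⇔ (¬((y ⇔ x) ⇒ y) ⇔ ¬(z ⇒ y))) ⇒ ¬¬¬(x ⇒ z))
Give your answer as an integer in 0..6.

1

z ⇒ x = 1 ⇒ 5 = 6
y ⇔ z = 2 ⇔ 1 = 5
z ⇒ y = 1 ⇒ 2 = 6
(y ⇔ z) ⇔ (z ⇒ y) = 5 ⇔ 6 = 5
(z ⇒ x) ⇒ ((y ⇔ z) ⇔ (z ⇒ y)) = 6 ⇒ 5 = 5
z ⇔ y = 1 ⇔ 2 = 5
y ⇒ x = 2 ⇒ 5 = 6
(z ⇔ y) ⇔ (y ⇒ x) = 5 ⇔ 6 = 5
((z ⇒ x) ⇒ ((y ⇔ z) ⇔ (z ⇒ y))) ⇔ ((z ⇔ y) ⇔ (y ⇒ x)) = 5 ⇔ 5 = 6
y ⇔ x = 2 ⇔ 5 = 3
(y ⇔ x) ⇒ y = 3 ⇒ 2 = 5
¬((y ⇔ x) ⇒ y) = ¬5 = 1
z ⇒ y = 1 ⇒ 2 = 6
¬(z ⇒ y) = ¬6 = 0
¬((y ⇔ x) ⇒ y) ⇔ ¬(z ⇒ y) = 1 ⇔ 0 = 5
(((z ⇒ x) ⇒ ((y ⇔ z) ⇔ (z ⇒ y))) ⇔ ((z ⇔ y) ⇔ (y ⇒ x))) ⇔ (¬((y ⇔ x) ⇒ y) ⇔ ¬(z ⇒ y)) = 6 ⇔ 5 = 5
x ⇒ z = 5 ⇒ 1 = 2
¬(x ⇒ z) = ¬2 = 4
¬¬(x ⇒ z) = ¬4 = 2
¬¬¬(x ⇒ z) = ¬2 = 4
((((z ⇒ x) ⇒ ((y ⇔ z) ⇔ (z ⇒ y))) ⇔ ((z ⇔ y) ⇔ (y ⇒ x))) ⇔ (¬((y ⇔ x) ⇒ y) ⇔ ¬(z ⇒ y))) ⇒ ¬¬¬(x ⇒ z) = 5 ⇒ 4 = 5
¬(((((z ⇒ x) ⇒ ((y ⇔ z) ⇔ (z ⇒ y))) ⇔ ((z ⇔ y) ⇔ (y ⇒ x))) ⇔ (¬((y ⇔ x) ⇒ y) ⇔ ¬(z ⇒ y))) ⇒ ¬¬¬(x ⇒ z)) = ¬5 = 1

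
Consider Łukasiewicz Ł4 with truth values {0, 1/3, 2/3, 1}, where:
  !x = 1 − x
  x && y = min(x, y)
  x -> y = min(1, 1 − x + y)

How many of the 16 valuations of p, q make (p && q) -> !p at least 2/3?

14

p = 0, q = 0 ↦ 1  ≥
p = 0, q = 1/3 ↦ 1  ≥
p = 0, q = 2/3 ↦ 1  ≥
p = 0, q = 1 ↦ 1  ≥
p = 1/3, q = 0 ↦ 1  ≥
p = 1/3, q = 1/3 ↦ 1  ≥
p = 1/3, q = 2/3 ↦ 1  ≥
p = 1/3, q = 1 ↦ 1  ≥
p = 2/3, q = 0 ↦ 1  ≥
p = 2/3, q = 1/3 ↦ 1  ≥
p = 2/3, q = 2/3 ↦ 2/3  ≥
p = 2/3, q = 1 ↦ 2/3  ≥
p = 1, q = 0 ↦ 1  ≥
p = 1, q = 1/3 ↦ 2/3  ≥
p = 1, q = 2/3 ↦ 1/3  <
p = 1, q = 1 ↦ 0  <
So 14 of the 16 assignments meet the threshold.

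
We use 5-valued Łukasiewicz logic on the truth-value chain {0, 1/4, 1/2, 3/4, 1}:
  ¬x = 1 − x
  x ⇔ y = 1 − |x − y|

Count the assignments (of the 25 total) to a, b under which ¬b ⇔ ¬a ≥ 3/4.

13

value 1: 5 assignments (counts)
value 3/4: 8 assignments (counts)
value 1/2: 6 assignments
value 1/4: 4 assignments
value 0: 2 assignments
So 13 of the 25 assignments meet the threshold.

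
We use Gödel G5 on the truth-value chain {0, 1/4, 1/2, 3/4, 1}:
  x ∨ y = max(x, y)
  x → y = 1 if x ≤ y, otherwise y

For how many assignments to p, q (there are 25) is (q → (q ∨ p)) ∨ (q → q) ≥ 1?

25

value 1: 25 assignments (counts)
So 25 of the 25 assignments meet the threshold.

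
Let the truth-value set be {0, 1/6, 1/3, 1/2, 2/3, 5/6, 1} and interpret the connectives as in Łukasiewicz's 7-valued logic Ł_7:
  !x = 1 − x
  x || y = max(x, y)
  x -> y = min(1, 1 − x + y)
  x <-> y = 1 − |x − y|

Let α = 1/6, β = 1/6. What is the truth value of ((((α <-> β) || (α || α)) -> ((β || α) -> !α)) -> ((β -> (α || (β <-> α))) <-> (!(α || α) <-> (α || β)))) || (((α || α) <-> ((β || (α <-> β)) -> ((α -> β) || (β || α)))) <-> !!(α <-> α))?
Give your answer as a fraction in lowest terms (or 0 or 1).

1/3

α <-> β = 1/6 <-> 1/6 = 1
α || α = 1/6 || 1/6 = 1/6
(α <-> β) || (α || α) = 1 || 1/6 = 1
β || α = 1/6 || 1/6 = 1/6
!α = !1/6 = 5/6
(β || α) -> !α = 1/6 -> 5/6 = 1
((α <-> β) || (α || α)) -> ((β || α) -> !α) = 1 -> 1 = 1
β <-> α = 1/6 <-> 1/6 = 1
α || (β <-> α) = 1/6 || 1 = 1
β -> (α || (β <-> α)) = 1/6 -> 1 = 1
α || α = 1/6 || 1/6 = 1/6
!(α || α) = !1/6 = 5/6
α || β = 1/6 || 1/6 = 1/6
!(α || α) <-> (α || β) = 5/6 <-> 1/6 = 1/3
(β -> (α || (β <-> α))) <-> (!(α || α) <-> (α || β)) = 1 <-> 1/3 = 1/3
(((α <-> β) || (α || α)) -> ((β || α) -> !α)) -> ((β -> (α || (β <-> α))) <-> (!(α || α) <-> (α || β))) = 1 -> 1/3 = 1/3
α || α = 1/6 || 1/6 = 1/6
α <-> β = 1/6 <-> 1/6 = 1
β || (α <-> β) = 1/6 || 1 = 1
α -> β = 1/6 -> 1/6 = 1
β || α = 1/6 || 1/6 = 1/6
(α -> β) || (β || α) = 1 || 1/6 = 1
(β || (α <-> β)) -> ((α -> β) || (β || α)) = 1 -> 1 = 1
(α || α) <-> ((β || (α <-> β)) -> ((α -> β) || (β || α))) = 1/6 <-> 1 = 1/6
α <-> α = 1/6 <-> 1/6 = 1
!(α <-> α) = !1 = 0
!!(α <-> α) = !0 = 1
((α || α) <-> ((β || (α <-> β)) -> ((α -> β) || (β || α)))) <-> !!(α <-> α) = 1/6 <-> 1 = 1/6
((((α <-> β) || (α || α)) -> ((β || α) -> !α)) -> ((β -> (α || (β <-> α))) <-> (!(α || α) <-> (α || β)))) || (((α || α) <-> ((β || (α <-> β)) -> ((α -> β) || (β || α)))) <-> !!(α <-> α)) = 1/3 || 1/6 = 1/3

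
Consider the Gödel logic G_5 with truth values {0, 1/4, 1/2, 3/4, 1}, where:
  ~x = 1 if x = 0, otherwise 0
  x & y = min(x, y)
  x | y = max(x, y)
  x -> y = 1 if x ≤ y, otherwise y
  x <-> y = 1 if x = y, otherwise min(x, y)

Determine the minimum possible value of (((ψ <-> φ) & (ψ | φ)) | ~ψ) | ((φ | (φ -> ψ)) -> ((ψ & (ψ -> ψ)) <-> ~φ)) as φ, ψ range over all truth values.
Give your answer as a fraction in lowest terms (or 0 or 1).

Take φ = 0, ψ = 1/4:
ψ <-> φ = 1/4 <-> 0 = 0
ψ | φ = 1/4 | 0 = 1/4
(ψ <-> φ) & (ψ | φ) = 0 & 1/4 = 0
~ψ = ~1/4 = 0
((ψ <-> φ) & (ψ | φ)) | ~ψ = 0 | 0 = 0
φ -> ψ = 0 -> 1/4 = 1
φ | (φ -> ψ) = 0 | 1 = 1
ψ -> ψ = 1/4 -> 1/4 = 1
ψ & (ψ -> ψ) = 1/4 & 1 = 1/4
~φ = ~0 = 1
(ψ & (ψ -> ψ)) <-> ~φ = 1/4 <-> 1 = 1/4
(φ | (φ -> ψ)) -> ((ψ & (ψ -> ψ)) <-> ~φ) = 1 -> 1/4 = 1/4
(((ψ <-> φ) & (ψ | φ)) | ~ψ) | ((φ | (φ -> ψ)) -> ((ψ & (ψ -> ψ)) <-> ~φ)) = 0 | 1/4 = 1/4
No assignment yields a value below 1/4, so this is the minimum.

1/4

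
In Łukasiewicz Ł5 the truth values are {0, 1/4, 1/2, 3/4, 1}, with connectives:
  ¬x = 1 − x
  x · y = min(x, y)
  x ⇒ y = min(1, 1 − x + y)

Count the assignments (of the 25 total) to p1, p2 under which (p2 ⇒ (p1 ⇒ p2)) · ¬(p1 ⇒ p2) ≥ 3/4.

3

value 1: 1 assignment (counts)
value 3/4: 2 assignments (counts)
value 1/2: 3 assignments
value 1/4: 4 assignments
value 0: 15 assignments
So 3 of the 25 assignments meet the threshold.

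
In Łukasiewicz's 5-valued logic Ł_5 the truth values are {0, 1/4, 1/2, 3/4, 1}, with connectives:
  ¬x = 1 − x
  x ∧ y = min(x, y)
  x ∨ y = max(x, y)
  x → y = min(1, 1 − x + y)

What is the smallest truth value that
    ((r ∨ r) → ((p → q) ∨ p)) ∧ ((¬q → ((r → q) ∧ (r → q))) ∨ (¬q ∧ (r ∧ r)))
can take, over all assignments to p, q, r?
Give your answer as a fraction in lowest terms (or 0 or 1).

Take p = 0, q = 0, r = 1/2:
r ∨ r = 1/2 ∨ 1/2 = 1/2
p → q = 0 → 0 = 1
(p → q) ∨ p = 1 ∨ 0 = 1
(r ∨ r) → ((p → q) ∨ p) = 1/2 → 1 = 1
¬q = ¬0 = 1
r → q = 1/2 → 0 = 1/2
r → q = 1/2 → 0 = 1/2
(r → q) ∧ (r → q) = 1/2 ∧ 1/2 = 1/2
¬q → ((r → q) ∧ (r → q)) = 1 → 1/2 = 1/2
¬q = ¬0 = 1
r ∧ r = 1/2 ∧ 1/2 = 1/2
¬q ∧ (r ∧ r) = 1 ∧ 1/2 = 1/2
(¬q → ((r → q) ∧ (r → q))) ∨ (¬q ∧ (r ∧ r)) = 1/2 ∨ 1/2 = 1/2
((r ∨ r) → ((p → q) ∨ p)) ∧ ((¬q → ((r → q) ∧ (r → q))) ∨ (¬q ∧ (r ∧ r))) = 1 ∧ 1/2 = 1/2
No assignment yields a value below 1/2, so this is the minimum.

1/2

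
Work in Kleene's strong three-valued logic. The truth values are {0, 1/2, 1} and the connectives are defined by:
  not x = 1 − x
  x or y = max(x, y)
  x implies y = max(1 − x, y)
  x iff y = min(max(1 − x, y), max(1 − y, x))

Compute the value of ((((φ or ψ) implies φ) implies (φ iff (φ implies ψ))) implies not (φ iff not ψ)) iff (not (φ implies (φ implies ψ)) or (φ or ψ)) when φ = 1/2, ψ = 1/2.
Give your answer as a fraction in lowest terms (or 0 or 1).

φ or ψ = 1/2 or 1/2 = 1/2
(φ or ψ) implies φ = 1/2 implies 1/2 = 1/2
φ implies ψ = 1/2 implies 1/2 = 1/2
φ iff (φ implies ψ) = 1/2 iff 1/2 = 1/2
((φ or ψ) implies φ) implies (φ iff (φ implies ψ)) = 1/2 implies 1/2 = 1/2
not ψ = not 1/2 = 1/2
φ iff not ψ = 1/2 iff 1/2 = 1/2
not (φ iff not ψ) = not 1/2 = 1/2
(((φ or ψ) implies φ) implies (φ iff (φ implies ψ))) implies not (φ iff not ψ) = 1/2 implies 1/2 = 1/2
φ implies ψ = 1/2 implies 1/2 = 1/2
φ implies (φ implies ψ) = 1/2 implies 1/2 = 1/2
not (φ implies (φ implies ψ)) = not 1/2 = 1/2
φ or ψ = 1/2 or 1/2 = 1/2
not (φ implies (φ implies ψ)) or (φ or ψ) = 1/2 or 1/2 = 1/2
((((φ or ψ) implies φ) implies (φ iff (φ implies ψ))) implies not (φ iff not ψ)) iff (not (φ implies (φ implies ψ)) or (φ or ψ)) = 1/2 iff 1/2 = 1/2

1/2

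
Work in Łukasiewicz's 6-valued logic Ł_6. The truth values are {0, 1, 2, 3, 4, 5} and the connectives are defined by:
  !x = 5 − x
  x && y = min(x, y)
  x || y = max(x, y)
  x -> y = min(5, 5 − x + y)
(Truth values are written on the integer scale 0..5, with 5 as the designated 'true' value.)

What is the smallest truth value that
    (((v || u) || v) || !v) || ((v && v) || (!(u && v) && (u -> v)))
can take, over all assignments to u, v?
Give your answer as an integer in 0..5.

3

Take u = 2, v = 2:
v || u = 2 || 2 = 2
(v || u) || v = 2 || 2 = 2
!v = !2 = 3
((v || u) || v) || !v = 2 || 3 = 3
v && v = 2 && 2 = 2
u && v = 2 && 2 = 2
!(u && v) = !2 = 3
u -> v = 2 -> 2 = 5
!(u && v) && (u -> v) = 3 && 5 = 3
(v && v) || (!(u && v) && (u -> v)) = 2 || 3 = 3
(((v || u) || v) || !v) || ((v && v) || (!(u && v) && (u -> v))) = 3 || 3 = 3
No assignment yields a value below 3, so this is the minimum.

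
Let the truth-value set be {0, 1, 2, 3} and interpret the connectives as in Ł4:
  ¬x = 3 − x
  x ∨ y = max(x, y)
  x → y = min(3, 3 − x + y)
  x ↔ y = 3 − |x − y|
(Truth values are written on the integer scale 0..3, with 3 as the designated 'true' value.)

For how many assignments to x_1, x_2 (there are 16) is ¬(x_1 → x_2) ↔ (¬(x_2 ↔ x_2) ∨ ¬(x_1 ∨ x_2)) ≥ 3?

5

x_1 = 0, x_2 = 0 ↦ 0  <
x_1 = 0, x_2 = 1 ↦ 1  <
x_1 = 0, x_2 = 2 ↦ 2  <
x_1 = 0, x_2 = 3 ↦ 3  ≥
x_1 = 1, x_2 = 0 ↦ 2  <
x_1 = 1, x_2 = 1 ↦ 1  <
x_1 = 1, x_2 = 2 ↦ 2  <
x_1 = 1, x_2 = 3 ↦ 3  ≥
x_1 = 2, x_2 = 0 ↦ 2  <
x_1 = 2, x_2 = 1 ↦ 3  ≥
x_1 = 2, x_2 = 2 ↦ 2  <
x_1 = 2, x_2 = 3 ↦ 3  ≥
x_1 = 3, x_2 = 0 ↦ 0  <
x_1 = 3, x_2 = 1 ↦ 1  <
x_1 = 3, x_2 = 2 ↦ 2  <
x_1 = 3, x_2 = 3 ↦ 3  ≥
So 5 of the 16 assignments meet the threshold.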